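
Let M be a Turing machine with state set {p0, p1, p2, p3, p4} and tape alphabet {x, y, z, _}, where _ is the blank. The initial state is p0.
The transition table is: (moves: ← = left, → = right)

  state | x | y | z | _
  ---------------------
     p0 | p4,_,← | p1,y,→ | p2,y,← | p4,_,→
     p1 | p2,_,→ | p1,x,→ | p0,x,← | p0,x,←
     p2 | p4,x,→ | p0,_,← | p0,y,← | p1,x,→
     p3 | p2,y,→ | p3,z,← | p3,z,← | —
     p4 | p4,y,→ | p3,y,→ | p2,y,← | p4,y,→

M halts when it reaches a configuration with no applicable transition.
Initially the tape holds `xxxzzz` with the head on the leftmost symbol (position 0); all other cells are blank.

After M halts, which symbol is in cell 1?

p0 | _[x]xxzzz   read x → write _, move ←, go to p4
p4 | [_]_xxzzz   read _ → write y, move →, go to p4
p4 | y[_]xxzzz   read _ → write y, move →, go to p4
p4 | yy[x]xzzz   read x → write y, move →, go to p4
p4 | yyy[x]zzz   read x → write y, move →, go to p4
p4 | yyyy[z]zz   read z → write y, move ←, go to p2
p2 | yyy[y]yzz   read y → write _, move ←, go to p0
p0 | yy[y]_yzz   read y → write y, move →, go to p1
p1 | yyy[_]yzz   read _ → write x, move ←, go to p0
p0 | yy[y]xyzz   read y → write y, move →, go to p1
p1 | yyy[x]yzz   read x → write _, move →, go to p2
p2 | yyy_[y]zz   read y → write _, move ←, go to p0
p0 | yyy[_]_zz   read _ → write _, move →, go to p4
p4 | yyy_[_]zz   read _ → write y, move →, go to p4
p4 | yyy_y[z]z   read z → write y, move ←, go to p2
p2 | yyy_[y]yz   read y → write _, move ←, go to p0
p0 | yyy[_]_yz   read _ → write _, move →, go to p4
p4 | yyy_[_]yz   read _ → write y, move →, go to p4
p4 | yyy_y[y]z   read y → write y, move →, go to p3
p3 | yyy_yy[z]   read z → write z, move ←, go to p3
p3 | yyy_y[y]z   read y → write z, move ←, go to p3
p3 | yyy_[y]zz   read y → write z, move ←, go to p3
p3 | yyy[_]zzz
Cell 1 holds y when M halts.

y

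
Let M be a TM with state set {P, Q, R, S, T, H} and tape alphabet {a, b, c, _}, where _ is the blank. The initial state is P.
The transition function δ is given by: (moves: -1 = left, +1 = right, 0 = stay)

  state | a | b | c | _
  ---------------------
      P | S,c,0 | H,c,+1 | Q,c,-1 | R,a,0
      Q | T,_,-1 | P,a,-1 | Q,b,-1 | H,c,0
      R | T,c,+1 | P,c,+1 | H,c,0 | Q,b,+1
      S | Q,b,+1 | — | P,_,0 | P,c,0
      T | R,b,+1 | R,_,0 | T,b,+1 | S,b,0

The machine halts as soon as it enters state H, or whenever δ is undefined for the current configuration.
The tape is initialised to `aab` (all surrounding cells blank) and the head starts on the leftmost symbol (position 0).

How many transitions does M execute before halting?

state=P head=0 tape=[a]ab__   (P,a)→(S,c,0)
state=S head=0 tape=[c]ab__   (S,c)→(P,_,0)
state=P head=0 tape=[_]ab__   (P,_)→(R,a,0)
state=R head=0 tape=[a]ab__   (R,a)→(T,c,+1)
state=T head=1 tape=c[a]b__   (T,a)→(R,b,+1)
state=R head=2 tape=cb[b]__   (R,b)→(P,c,+1)
state=P head=3 tape=cbc[_]_   (P,_)→(R,a,0)
state=R head=3 tape=cbc[a]_   (R,a)→(T,c,+1)
state=T head=4 tape=cbcc[_]   (T,_)→(S,b,0)
state=S head=4 tape=cbcc[b]
M halts after 9 transitions.

9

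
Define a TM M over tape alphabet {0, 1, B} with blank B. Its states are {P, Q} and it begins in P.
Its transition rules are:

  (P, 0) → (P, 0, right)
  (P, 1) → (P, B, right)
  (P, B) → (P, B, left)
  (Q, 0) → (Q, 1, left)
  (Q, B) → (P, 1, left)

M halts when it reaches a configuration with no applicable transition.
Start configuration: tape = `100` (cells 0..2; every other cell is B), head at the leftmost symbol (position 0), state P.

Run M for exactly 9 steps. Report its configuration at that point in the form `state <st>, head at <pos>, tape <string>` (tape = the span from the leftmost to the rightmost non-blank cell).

P | [1]00B   read 1 → write B, move right, go to P
P | B[0]0B   read 0 → write 0, move right, go to P
P | B0[0]B   read 0 → write 0, move right, go to P
P | B00[B]   read B → write B, move left, go to P
P | B0[0]B   read 0 → write 0, move right, go to P
P | B00[B]   read B → write B, move left, go to P
P | B0[0]B   read 0 → write 0, move right, go to P
P | B00[B]   read B → write B, move left, go to P
P | B0[0]B   read 0 → write 0, move right, go to P
P | B00[B]
After 9 steps: state P, head at 3, tape 00.

state P, head at 3, tape 00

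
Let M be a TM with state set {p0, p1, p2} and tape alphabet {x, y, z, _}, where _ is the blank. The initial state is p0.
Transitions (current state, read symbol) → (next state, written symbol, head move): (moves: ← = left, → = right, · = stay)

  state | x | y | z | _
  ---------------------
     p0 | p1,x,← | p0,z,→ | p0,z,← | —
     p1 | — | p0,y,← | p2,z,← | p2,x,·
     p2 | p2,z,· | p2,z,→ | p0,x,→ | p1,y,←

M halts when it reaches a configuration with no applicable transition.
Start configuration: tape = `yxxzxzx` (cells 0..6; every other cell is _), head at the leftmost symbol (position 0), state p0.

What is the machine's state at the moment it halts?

state=p0 head=0 tape=___[y]xxzxzx   (p0,y)→(p0,z,→)
state=p0 head=1 tape=___z[x]xzxzx   (p0,x)→(p1,x,←)
state=p1 head=0 tape=___[z]xxzxzx   (p1,z)→(p2,z,←)
state=p2 head=-1 tape=__[_]zxxzxzx   (p2,_)→(p1,y,←)
state=p1 head=-2 tape=_[_]yzxxzxzx   (p1,_)→(p2,x,·)
state=p2 head=-2 tape=_[x]yzxxzxzx   (p2,x)→(p2,z,·)
state=p2 head=-2 tape=_[z]yzxxzxzx   (p2,z)→(p0,x,→)
state=p0 head=-1 tape=_x[y]zxxzxzx   (p0,y)→(p0,z,→)
state=p0 head=0 tape=_xz[z]xxzxzx   (p0,z)→(p0,z,←)
state=p0 head=-1 tape=_x[z]zxxzxzx   (p0,z)→(p0,z,←)
state=p0 head=-2 tape=_[x]zzxxzxzx   (p0,x)→(p1,x,←)
state=p1 head=-3 tape=[_]xzzxxzxzx   (p1,_)→(p2,x,·)
state=p2 head=-3 tape=[x]xzzxxzxzx   (p2,x)→(p2,z,·)
state=p2 head=-3 tape=[z]xzzxxzxzx   (p2,z)→(p0,x,→)
state=p0 head=-2 tape=x[x]zzxxzxzx   (p0,x)→(p1,x,←)
state=p1 head=-3 tape=[x]xzzxxzxzx
No transition is defined for (p1, x); M halts in state p1.

p1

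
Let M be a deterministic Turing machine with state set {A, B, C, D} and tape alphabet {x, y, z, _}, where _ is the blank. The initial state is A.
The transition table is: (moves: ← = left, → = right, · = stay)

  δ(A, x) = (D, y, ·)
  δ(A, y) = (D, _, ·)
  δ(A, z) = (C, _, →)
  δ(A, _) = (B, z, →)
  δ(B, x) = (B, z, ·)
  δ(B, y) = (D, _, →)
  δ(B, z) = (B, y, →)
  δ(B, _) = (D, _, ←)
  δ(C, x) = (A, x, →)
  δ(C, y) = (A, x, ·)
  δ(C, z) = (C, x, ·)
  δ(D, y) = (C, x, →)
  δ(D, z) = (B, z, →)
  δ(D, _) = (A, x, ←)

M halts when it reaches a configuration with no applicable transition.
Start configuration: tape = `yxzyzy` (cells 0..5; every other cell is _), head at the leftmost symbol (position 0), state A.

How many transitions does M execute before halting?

17

state=A head=0 tape=_[y]xzyzy__   (A,y)→(D,_,·)
state=D head=0 tape=_[_]xzyzy__   (D,_)→(A,x,←)
state=A head=-1 tape=[_]xxzyzy__   (A,_)→(B,z,→)
state=B head=0 tape=z[x]xzyzy__   (B,x)→(B,z,·)
state=B head=0 tape=z[z]xzyzy__   (B,z)→(B,y,→)
state=B head=1 tape=zy[x]zyzy__   (B,x)→(B,z,·)
state=B head=1 tape=zy[z]zyzy__   (B,z)→(B,y,→)
state=B head=2 tape=zyy[z]yzy__   (B,z)→(B,y,→)
state=B head=3 tape=zyyy[y]zy__   (B,y)→(D,_,→)
state=D head=4 tape=zyyy_[z]y__   (D,z)→(B,z,→)
state=B head=5 tape=zyyy_z[y]__   (B,y)→(D,_,→)
state=D head=6 tape=zyyy_z_[_]_   (D,_)→(A,x,←)
state=A head=5 tape=zyyy_z[_]x_   (A,_)→(B,z,→)
state=B head=6 tape=zyyy_zz[x]_   (B,x)→(B,z,·)
state=B head=6 tape=zyyy_zz[z]_   (B,z)→(B,y,→)
state=B head=7 tape=zyyy_zzy[_]   (B,_)→(D,_,←)
state=D head=6 tape=zyyy_zz[y]_   (D,y)→(C,x,→)
state=C head=7 tape=zyyy_zzx[_]
M halts after 17 transitions.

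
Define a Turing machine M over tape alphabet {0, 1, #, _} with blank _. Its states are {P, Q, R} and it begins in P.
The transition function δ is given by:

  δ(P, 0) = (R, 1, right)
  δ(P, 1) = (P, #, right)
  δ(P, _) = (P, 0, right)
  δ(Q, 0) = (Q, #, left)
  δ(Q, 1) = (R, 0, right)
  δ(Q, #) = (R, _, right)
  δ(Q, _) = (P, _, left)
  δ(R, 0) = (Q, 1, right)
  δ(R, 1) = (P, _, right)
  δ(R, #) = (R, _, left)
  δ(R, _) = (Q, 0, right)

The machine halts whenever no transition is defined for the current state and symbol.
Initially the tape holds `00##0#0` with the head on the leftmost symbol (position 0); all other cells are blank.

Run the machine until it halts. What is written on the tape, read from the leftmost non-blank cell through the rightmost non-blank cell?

11#0##0

P | [0]0##0#0   read 0 → write 1, move right, go to R
R | 1[0]##0#0   read 0 → write 1, move right, go to Q
Q | 11[#]#0#0   read # → write _, move right, go to R
R | 11_[#]0#0   read # → write _, move left, go to R
R | 11[_]_0#0   read _ → write 0, move right, go to Q
Q | 110[_]0#0   read _ → write _, move left, go to P
P | 11[0]_0#0   read 0 → write 1, move right, go to R
R | 111[_]0#0   read _ → write 0, move right, go to Q
Q | 1110[0]#0   read 0 → write #, move left, go to Q
Q | 111[0]##0   read 0 → write #, move left, go to Q
Q | 11[1]###0   read 1 → write 0, move right, go to R
R | 110[#]##0   read # → write _, move left, go to R
R | 11[0]_##0   read 0 → write 1, move right, go to Q
Q | 111[_]##0   read _ → write _, move left, go to P
P | 11[1]_##0   read 1 → write #, move right, go to P
P | 11#[_]##0   read _ → write 0, move right, go to P
P | 11#0[#]#0
The non-blank tape span at halt is 11#0##0.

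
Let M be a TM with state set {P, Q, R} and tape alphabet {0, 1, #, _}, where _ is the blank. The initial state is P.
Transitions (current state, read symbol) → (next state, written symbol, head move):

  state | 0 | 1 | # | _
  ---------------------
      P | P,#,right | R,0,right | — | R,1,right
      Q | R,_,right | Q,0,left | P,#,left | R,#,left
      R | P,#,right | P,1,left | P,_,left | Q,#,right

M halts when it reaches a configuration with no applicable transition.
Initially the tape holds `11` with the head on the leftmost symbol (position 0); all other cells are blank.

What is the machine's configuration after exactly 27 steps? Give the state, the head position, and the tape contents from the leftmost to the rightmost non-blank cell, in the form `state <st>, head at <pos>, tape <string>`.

state R, head at 5, tape ####0##

P | [1]1_____   read 1 → write 0, move right, go to R
R | 0[1]_____   read 1 → write 1, move left, go to P
P | [0]1_____   read 0 → write #, move right, go to P
P | #[1]_____   read 1 → write 0, move right, go to R
R | #0[_]____   read _ → write #, move right, go to Q
Q | #0#[_]___   read _ → write #, move left, go to R
R | #0[#]#___   read # → write _, move left, go to P
P | #[0]_#___   read 0 → write #, move right, go to P
P | ##[_]#___   read _ → write 1, move right, go to R
R | ##1[#]___   read # → write _, move left, go to P
P | ##[1]____   read 1 → write 0, move right, go to R
R | ##0[_]___   read _ → write #, move right, go to Q
Q | ##0#[_]__   read _ → write #, move left, go to R
R | ##0[#]#__   read # → write _, move left, go to P
P | ##[0]_#__   read 0 → write #, move right, go to P
P | ###[_]#__   read _ → write 1, move right, go to R
R | ###1[#]__   read # → write _, move left, go to P
P | ###[1]___   read 1 → write 0, move right, go to R
R | ###0[_]__   read _ → write #, move right, go to Q
Q | ###0#[_]_   read _ → write #, move left, go to R
R | ###0[#]#_   read # → write _, move left, go to P
P | ###[0]_#_   read 0 → write #, move right, go to P
P | ####[_]#_   read _ → write 1, move right, go to R
R | ####1[#]_   read # → write _, move left, go to P
P | ####[1]__   read 1 → write 0, move right, go to R
R | ####0[_]_   read _ → write #, move right, go to Q
Q | ####0#[_]   read _ → write #, move left, go to R
R | ####0[#]#
After 27 steps: state R, head at 5, tape ####0##.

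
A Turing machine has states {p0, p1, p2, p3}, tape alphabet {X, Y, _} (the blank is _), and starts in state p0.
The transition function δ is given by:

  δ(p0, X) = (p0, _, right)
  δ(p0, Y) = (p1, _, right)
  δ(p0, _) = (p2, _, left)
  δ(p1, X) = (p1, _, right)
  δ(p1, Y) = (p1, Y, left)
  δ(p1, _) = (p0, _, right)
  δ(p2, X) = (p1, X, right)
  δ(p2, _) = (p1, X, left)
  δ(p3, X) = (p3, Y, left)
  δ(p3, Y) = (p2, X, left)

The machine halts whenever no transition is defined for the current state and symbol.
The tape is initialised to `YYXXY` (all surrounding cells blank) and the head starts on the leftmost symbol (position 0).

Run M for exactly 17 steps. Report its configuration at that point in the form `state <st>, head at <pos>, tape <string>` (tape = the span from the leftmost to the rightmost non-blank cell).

state=p0 head=0 tape=[Y]YXXY__   (p0,Y)→(p1,_,right)
state=p1 head=1 tape=_[Y]XXY__   (p1,Y)→(p1,Y,left)
state=p1 head=0 tape=[_]YXXY__   (p1,_)→(p0,_,right)
state=p0 head=1 tape=_[Y]XXY__   (p0,Y)→(p1,_,right)
state=p1 head=2 tape=__[X]XY__   (p1,X)→(p1,_,right)
state=p1 head=3 tape=___[X]Y__   (p1,X)→(p1,_,right)
state=p1 head=4 tape=____[Y]__   (p1,Y)→(p1,Y,left)
state=p1 head=3 tape=___[_]Y__   (p1,_)→(p0,_,right)
state=p0 head=4 tape=____[Y]__   (p0,Y)→(p1,_,right)
state=p1 head=5 tape=_____[_]_   (p1,_)→(p0,_,right)
state=p0 head=6 tape=______[_]   (p0,_)→(p2,_,left)
state=p2 head=5 tape=_____[_]_   (p2,_)→(p1,X,left)
state=p1 head=4 tape=____[_]X_   (p1,_)→(p0,_,right)
state=p0 head=5 tape=_____[X]_   (p0,X)→(p0,_,right)
state=p0 head=6 tape=______[_]   (p0,_)→(p2,_,left)
state=p2 head=5 tape=_____[_]_   (p2,_)→(p1,X,left)
state=p1 head=4 tape=____[_]X_   (p1,_)→(p0,_,right)
state=p0 head=5 tape=_____[X]_
After 17 steps: state p0, head at 5, tape X.

state p0, head at 5, tape X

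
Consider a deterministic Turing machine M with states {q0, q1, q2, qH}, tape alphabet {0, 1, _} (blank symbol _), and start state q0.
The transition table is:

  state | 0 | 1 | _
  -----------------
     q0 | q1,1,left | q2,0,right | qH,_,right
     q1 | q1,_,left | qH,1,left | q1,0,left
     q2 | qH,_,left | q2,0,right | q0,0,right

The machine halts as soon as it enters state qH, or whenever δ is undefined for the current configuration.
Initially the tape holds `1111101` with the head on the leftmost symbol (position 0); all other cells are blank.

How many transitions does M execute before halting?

6

q0 | [1]111101   read 1 → write 0, move right, go to q2
q2 | 0[1]11101   read 1 → write 0, move right, go to q2
q2 | 00[1]1101   read 1 → write 0, move right, go to q2
q2 | 000[1]101   read 1 → write 0, move right, go to q2
q2 | 0000[1]01   read 1 → write 0, move right, go to q2
q2 | 00000[0]1   read 0 → write _, move left, go to qH
qH | 0000[0]_1
M halts after 6 transitions.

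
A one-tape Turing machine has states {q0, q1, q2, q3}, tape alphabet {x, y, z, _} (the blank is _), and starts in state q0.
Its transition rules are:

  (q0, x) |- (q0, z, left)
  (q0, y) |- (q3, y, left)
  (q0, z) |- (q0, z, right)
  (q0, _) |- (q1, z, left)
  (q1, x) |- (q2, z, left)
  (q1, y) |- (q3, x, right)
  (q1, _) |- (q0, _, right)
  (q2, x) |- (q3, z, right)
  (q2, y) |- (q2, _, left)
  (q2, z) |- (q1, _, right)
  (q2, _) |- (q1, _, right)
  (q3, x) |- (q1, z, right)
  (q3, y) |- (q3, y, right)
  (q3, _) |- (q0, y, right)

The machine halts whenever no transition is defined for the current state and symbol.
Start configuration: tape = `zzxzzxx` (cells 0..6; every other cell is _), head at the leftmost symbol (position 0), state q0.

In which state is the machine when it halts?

q1

state=q0 head=0 tape=[z]zxzzxx_   (q0,z)→(q0,z,right)
state=q0 head=1 tape=z[z]xzzxx_   (q0,z)→(q0,z,right)
state=q0 head=2 tape=zz[x]zzxx_   (q0,x)→(q0,z,left)
state=q0 head=1 tape=z[z]zzzxx_   (q0,z)→(q0,z,right)
state=q0 head=2 tape=zz[z]zzxx_   (q0,z)→(q0,z,right)
state=q0 head=3 tape=zzz[z]zxx_   (q0,z)→(q0,z,right)
state=q0 head=4 tape=zzzz[z]xx_   (q0,z)→(q0,z,right)
state=q0 head=5 tape=zzzzz[x]x_   (q0,x)→(q0,z,left)
state=q0 head=4 tape=zzzz[z]zx_   (q0,z)→(q0,z,right)
state=q0 head=5 tape=zzzzz[z]x_   (q0,z)→(q0,z,right)
state=q0 head=6 tape=zzzzzz[x]_   (q0,x)→(q0,z,left)
state=q0 head=5 tape=zzzzz[z]z_   (q0,z)→(q0,z,right)
state=q0 head=6 tape=zzzzzz[z]_   (q0,z)→(q0,z,right)
state=q0 head=7 tape=zzzzzzz[_]   (q0,_)→(q1,z,left)
state=q1 head=6 tape=zzzzzz[z]z
No transition is defined for (q1, z); M halts in state q1.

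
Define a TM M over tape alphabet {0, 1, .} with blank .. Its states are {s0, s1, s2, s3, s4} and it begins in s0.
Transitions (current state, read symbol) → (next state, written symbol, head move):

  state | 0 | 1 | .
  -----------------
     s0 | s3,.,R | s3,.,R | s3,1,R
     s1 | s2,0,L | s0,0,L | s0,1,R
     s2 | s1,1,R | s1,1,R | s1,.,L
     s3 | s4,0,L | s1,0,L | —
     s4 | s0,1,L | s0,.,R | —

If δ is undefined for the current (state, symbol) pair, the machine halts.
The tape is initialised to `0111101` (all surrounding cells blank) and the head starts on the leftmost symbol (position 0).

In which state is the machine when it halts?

state=s0 head=0 tape=[0]111101   (s0,0)→(s3,.,R)
state=s3 head=1 tape=.[1]11101   (s3,1)→(s1,0,L)
state=s1 head=0 tape=[.]011101   (s1,.)→(s0,1,R)
state=s0 head=1 tape=1[0]11101   (s0,0)→(s3,.,R)
state=s3 head=2 tape=1.[1]1101   (s3,1)→(s1,0,L)
state=s1 head=1 tape=1[.]01101   (s1,.)→(s0,1,R)
state=s0 head=2 tape=11[0]1101   (s0,0)→(s3,.,R)
state=s3 head=3 tape=11.[1]101   (s3,1)→(s1,0,L)
state=s1 head=2 tape=11[.]0101   (s1,.)→(s0,1,R)
state=s0 head=3 tape=111[0]101   (s0,0)→(s3,.,R)
state=s3 head=4 tape=111.[1]01   (s3,1)→(s1,0,L)
state=s1 head=3 tape=111[.]001   (s1,.)→(s0,1,R)
state=s0 head=4 tape=1111[0]01   (s0,0)→(s3,.,R)
state=s3 head=5 tape=1111.[0]1   (s3,0)→(s4,0,L)
state=s4 head=4 tape=1111[.]01
No transition is defined for (s4, .); M halts in state s4.

s4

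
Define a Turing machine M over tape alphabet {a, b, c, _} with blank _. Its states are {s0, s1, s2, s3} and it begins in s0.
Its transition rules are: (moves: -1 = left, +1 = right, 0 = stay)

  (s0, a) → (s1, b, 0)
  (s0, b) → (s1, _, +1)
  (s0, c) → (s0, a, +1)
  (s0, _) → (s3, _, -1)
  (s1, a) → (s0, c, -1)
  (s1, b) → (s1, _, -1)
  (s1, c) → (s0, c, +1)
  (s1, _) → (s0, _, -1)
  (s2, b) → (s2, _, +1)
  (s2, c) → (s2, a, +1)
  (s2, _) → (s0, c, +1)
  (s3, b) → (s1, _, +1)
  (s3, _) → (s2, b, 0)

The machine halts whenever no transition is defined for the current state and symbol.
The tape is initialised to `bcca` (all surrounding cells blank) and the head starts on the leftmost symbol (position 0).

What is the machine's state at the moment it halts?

s3

s0 | [b]cca   read b → write _, move +1, go to s1
s1 | _[c]ca   read c → write c, move +1, go to s0
s0 | _c[c]a   read c → write a, move +1, go to s0
s0 | _ca[a]   read a → write b, move 0, go to s1
s1 | _ca[b]   read b → write _, move -1, go to s1
s1 | _c[a]_   read a → write c, move -1, go to s0
s0 | _[c]c_   read c → write a, move +1, go to s0
s0 | _a[c]_   read c → write a, move +1, go to s0
s0 | _aa[_]   read _ → write _, move -1, go to s3
s3 | _a[a]_
No transition is defined for (s3, a); M halts in state s3.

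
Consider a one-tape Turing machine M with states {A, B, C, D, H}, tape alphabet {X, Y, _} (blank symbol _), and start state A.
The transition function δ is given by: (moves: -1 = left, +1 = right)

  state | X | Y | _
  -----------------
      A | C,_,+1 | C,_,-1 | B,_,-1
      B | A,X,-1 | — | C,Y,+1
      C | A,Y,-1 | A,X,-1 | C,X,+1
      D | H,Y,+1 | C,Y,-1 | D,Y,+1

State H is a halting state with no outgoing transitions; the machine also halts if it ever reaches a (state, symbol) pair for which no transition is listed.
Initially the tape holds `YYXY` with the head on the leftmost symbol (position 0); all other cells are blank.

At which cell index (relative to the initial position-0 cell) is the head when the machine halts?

state=A head=0 tape=___[Y]YXY   (A,Y)→(C,_,-1)
state=C head=-1 tape=__[_]_YXY   (C,_)→(C,X,+1)
state=C head=0 tape=__X[_]YXY   (C,_)→(C,X,+1)
state=C head=1 tape=__XX[Y]XY   (C,Y)→(A,X,-1)
state=A head=0 tape=__X[X]XXY   (A,X)→(C,_,+1)
state=C head=1 tape=__X_[X]XY   (C,X)→(A,Y,-1)
state=A head=0 tape=__X[_]YXY   (A,_)→(B,_,-1)
state=B head=-1 tape=__[X]_YXY   (B,X)→(A,X,-1)
state=A head=-2 tape=_[_]X_YXY   (A,_)→(B,_,-1)
state=B head=-3 tape=[_]_X_YXY   (B,_)→(C,Y,+1)
state=C head=-2 tape=Y[_]X_YXY   (C,_)→(C,X,+1)
state=C head=-1 tape=YX[X]_YXY   (C,X)→(A,Y,-1)
state=A head=-2 tape=Y[X]Y_YXY   (A,X)→(C,_,+1)
state=C head=-1 tape=Y_[Y]_YXY   (C,Y)→(A,X,-1)
state=A head=-2 tape=Y[_]X_YXY   (A,_)→(B,_,-1)
state=B head=-3 tape=[Y]_X_YXY
At halt the head is at cell -3.

-3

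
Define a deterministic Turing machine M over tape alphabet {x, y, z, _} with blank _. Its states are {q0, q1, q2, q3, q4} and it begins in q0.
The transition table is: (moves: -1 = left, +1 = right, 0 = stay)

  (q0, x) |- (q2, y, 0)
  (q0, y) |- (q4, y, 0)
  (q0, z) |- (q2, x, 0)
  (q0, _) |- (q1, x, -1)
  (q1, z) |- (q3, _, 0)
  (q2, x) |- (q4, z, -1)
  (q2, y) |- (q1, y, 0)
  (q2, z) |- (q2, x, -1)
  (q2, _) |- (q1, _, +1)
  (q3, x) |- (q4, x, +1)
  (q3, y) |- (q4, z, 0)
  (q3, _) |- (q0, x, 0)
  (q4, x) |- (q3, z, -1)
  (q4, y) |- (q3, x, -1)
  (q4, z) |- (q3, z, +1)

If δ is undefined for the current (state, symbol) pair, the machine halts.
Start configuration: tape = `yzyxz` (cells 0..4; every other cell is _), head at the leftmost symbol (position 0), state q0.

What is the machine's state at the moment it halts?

q1

q0 | _[y]zyxz   read y → write y, move 0, go to q4
q4 | _[y]zyxz   read y → write x, move -1, go to q3
q3 | [_]xzyxz   read _ → write x, move 0, go to q0
q0 | [x]xzyxz   read x → write y, move 0, go to q2
q2 | [y]xzyxz   read y → write y, move 0, go to q1
q1 | [y]xzyxz
No transition is defined for (q1, y); M halts in state q1.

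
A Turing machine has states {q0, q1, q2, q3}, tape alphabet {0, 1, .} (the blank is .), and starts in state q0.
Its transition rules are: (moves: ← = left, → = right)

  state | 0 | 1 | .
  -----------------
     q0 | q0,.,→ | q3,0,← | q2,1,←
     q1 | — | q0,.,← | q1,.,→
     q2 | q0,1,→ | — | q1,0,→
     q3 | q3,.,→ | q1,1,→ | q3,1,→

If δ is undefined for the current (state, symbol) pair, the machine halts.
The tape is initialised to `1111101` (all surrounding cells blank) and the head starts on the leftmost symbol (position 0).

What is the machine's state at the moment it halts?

state=q0 head=0 tape=.[1]111101   (q0,1)→(q3,0,←)
state=q3 head=-1 tape=[.]0111101   (q3,.)→(q3,1,→)
state=q3 head=0 tape=1[0]111101   (q3,0)→(q3,.,→)
state=q3 head=1 tape=1.[1]11101   (q3,1)→(q1,1,→)
state=q1 head=2 tape=1.1[1]1101   (q1,1)→(q0,.,←)
state=q0 head=1 tape=1.[1].1101   (q0,1)→(q3,0,←)
state=q3 head=0 tape=1[.]0.1101   (q3,.)→(q3,1,→)
state=q3 head=1 tape=11[0].1101   (q3,0)→(q3,.,→)
state=q3 head=2 tape=11.[.]1101   (q3,.)→(q3,1,→)
state=q3 head=3 tape=11.1[1]101   (q3,1)→(q1,1,→)
state=q1 head=4 tape=11.11[1]01   (q1,1)→(q0,.,←)
state=q0 head=3 tape=11.1[1].01   (q0,1)→(q3,0,←)
state=q3 head=2 tape=11.[1]0.01   (q3,1)→(q1,1,→)
state=q1 head=3 tape=11.1[0].01
No transition is defined for (q1, 0); M halts in state q1.

q1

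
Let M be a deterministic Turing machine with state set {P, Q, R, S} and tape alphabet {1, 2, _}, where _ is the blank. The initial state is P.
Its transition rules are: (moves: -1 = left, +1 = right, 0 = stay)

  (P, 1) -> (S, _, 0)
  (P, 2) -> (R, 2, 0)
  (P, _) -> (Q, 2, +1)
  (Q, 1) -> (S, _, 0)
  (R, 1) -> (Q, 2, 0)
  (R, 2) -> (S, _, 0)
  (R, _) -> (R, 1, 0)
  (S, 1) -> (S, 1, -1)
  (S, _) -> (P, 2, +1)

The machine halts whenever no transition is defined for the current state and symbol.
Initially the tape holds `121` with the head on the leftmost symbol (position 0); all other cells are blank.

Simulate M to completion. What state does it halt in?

P | [1]21__   read 1 → write _, move 0, go to S
S | [_]21__   read _ → write 2, move +1, go to P
P | 2[2]1__   read 2 → write 2, move 0, go to R
R | 2[2]1__   read 2 → write _, move 0, go to S
S | 2[_]1__   read _ → write 2, move +1, go to P
P | 22[1]__   read 1 → write _, move 0, go to S
S | 22[_]__   read _ → write 2, move +1, go to P
P | 222[_]_   read _ → write 2, move +1, go to Q
Q | 2222[_]
No transition is defined for (Q, _); M halts in state Q.

Q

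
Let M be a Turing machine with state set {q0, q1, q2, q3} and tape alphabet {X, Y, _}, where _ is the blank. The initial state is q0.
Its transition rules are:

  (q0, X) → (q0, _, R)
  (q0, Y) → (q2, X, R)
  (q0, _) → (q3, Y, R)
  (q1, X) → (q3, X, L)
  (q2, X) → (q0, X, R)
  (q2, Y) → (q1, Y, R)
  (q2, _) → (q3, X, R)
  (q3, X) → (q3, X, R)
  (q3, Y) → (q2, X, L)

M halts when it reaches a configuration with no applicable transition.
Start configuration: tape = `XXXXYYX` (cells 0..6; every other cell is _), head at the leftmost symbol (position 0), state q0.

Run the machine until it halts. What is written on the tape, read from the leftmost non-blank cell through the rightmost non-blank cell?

X__Y

q0 | [X]XXXYYX__   read X → write _, move R, go to q0
q0 | _[X]XXYYX__   read X → write _, move R, go to q0
q0 | __[X]XYYX__   read X → write _, move R, go to q0
q0 | ___[X]YYX__   read X → write _, move R, go to q0
q0 | ____[Y]YX__   read Y → write X, move R, go to q2
q2 | ____X[Y]X__   read Y → write Y, move R, go to q1
q1 | ____XY[X]__   read X → write X, move L, go to q3
q3 | ____X[Y]X__   read Y → write X, move L, go to q2
q2 | ____[X]XX__   read X → write X, move R, go to q0
q0 | ____X[X]X__   read X → write _, move R, go to q0
q0 | ____X_[X]__   read X → write _, move R, go to q0
q0 | ____X__[_]_   read _ → write Y, move R, go to q3
q3 | ____X__Y[_]
The non-blank tape span at halt is X__Y.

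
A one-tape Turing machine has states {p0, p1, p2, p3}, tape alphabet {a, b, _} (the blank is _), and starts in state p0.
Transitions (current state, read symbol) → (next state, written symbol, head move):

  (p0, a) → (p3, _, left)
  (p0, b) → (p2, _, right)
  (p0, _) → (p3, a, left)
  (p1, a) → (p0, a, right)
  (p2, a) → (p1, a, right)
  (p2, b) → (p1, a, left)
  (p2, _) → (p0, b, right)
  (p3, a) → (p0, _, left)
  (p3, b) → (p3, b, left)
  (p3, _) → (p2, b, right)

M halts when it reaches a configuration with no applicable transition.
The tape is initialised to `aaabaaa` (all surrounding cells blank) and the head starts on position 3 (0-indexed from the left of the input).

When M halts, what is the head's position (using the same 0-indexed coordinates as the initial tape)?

p0 | __aaa[b]aaa   read b → write _, move right, go to p2
p2 | __aaa_[a]aa   read a → write a, move right, go to p1
p1 | __aaa_a[a]a   read a → write a, move right, go to p0
p0 | __aaa_aa[a]   read a → write _, move left, go to p3
p3 | __aaa_a[a]_   read a → write _, move left, go to p0
p0 | __aaa_[a]__   read a → write _, move left, go to p3
p3 | __aaa[_]___   read _ → write b, move right, go to p2
p2 | __aaab[_]__   read _ → write b, move right, go to p0
p0 | __aaabb[_]_   read _ → write a, move left, go to p3
p3 | __aaab[b]a_   read b → write b, move left, go to p3
p3 | __aaa[b]ba_   read b → write b, move left, go to p3
p3 | __aa[a]bba_   read a → write _, move left, go to p0
p0 | __a[a]_bba_   read a → write _, move left, go to p3
p3 | __[a]__bba_   read a → write _, move left, go to p0
p0 | _[_]___bba_   read _ → write a, move left, go to p3
p3 | [_]a___bba_   read _ → write b, move right, go to p2
p2 | b[a]___bba_   read a → write a, move right, go to p1
p1 | ba[_]__bba_
At halt the head is at cell 0.

0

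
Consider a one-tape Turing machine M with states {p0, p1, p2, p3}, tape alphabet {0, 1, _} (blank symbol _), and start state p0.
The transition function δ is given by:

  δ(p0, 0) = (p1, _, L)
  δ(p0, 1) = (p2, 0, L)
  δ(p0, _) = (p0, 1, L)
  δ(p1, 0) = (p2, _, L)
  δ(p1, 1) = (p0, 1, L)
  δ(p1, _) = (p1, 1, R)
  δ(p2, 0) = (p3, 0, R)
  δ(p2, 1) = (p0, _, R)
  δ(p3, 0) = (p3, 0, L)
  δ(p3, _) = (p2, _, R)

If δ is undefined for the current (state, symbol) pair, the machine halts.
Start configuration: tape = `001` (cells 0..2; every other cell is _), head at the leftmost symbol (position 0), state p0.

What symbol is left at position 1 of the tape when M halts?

state=p0 head=0 tape=__[0]01   (p0,0)→(p1,_,L)
state=p1 head=-1 tape=_[_]_01   (p1,_)→(p1,1,R)
state=p1 head=0 tape=_1[_]01   (p1,_)→(p1,1,R)
state=p1 head=1 tape=_11[0]1   (p1,0)→(p2,_,L)
state=p2 head=0 tape=_1[1]_1   (p2,1)→(p0,_,R)
state=p0 head=1 tape=_1_[_]1   (p0,_)→(p0,1,L)
state=p0 head=0 tape=_1[_]11   (p0,_)→(p0,1,L)
state=p0 head=-1 tape=_[1]111   (p0,1)→(p2,0,L)
state=p2 head=-2 tape=[_]0111
Cell 1 holds 1 when M halts.

1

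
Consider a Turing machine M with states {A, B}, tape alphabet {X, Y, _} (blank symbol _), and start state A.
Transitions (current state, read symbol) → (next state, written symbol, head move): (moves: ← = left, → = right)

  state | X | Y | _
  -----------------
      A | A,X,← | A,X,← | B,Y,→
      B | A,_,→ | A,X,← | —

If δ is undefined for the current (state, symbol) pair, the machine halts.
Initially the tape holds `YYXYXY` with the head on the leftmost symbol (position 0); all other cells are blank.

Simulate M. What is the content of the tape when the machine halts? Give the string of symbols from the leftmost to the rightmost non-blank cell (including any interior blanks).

A | _[Y]YXYXY__   read Y → write X, move ←, go to A
A | [_]XYXYXY__   read _ → write Y, move →, go to B
B | Y[X]YXYXY__   read X → write _, move →, go to A
A | Y_[Y]XYXY__   read Y → write X, move ←, go to A
A | Y[_]XXYXY__   read _ → write Y, move →, go to B
B | YY[X]XYXY__   read X → write _, move →, go to A
A | YY_[X]YXY__   read X → write X, move ←, go to A
A | YY[_]XYXY__   read _ → write Y, move →, go to B
B | YYY[X]YXY__   read X → write _, move →, go to A
A | YYY_[Y]XY__   read Y → write X, move ←, go to A
A | YYY[_]XXY__   read _ → write Y, move →, go to B
B | YYYY[X]XY__   read X → write _, move →, go to A
A | YYYY_[X]Y__   read X → write X, move ←, go to A
A | YYYY[_]XY__   read _ → write Y, move →, go to B
B | YYYYY[X]Y__   read X → write _, move →, go to A
A | YYYYY_[Y]__   read Y → write X, move ←, go to A
A | YYYYY[_]X__   read _ → write Y, move →, go to B
B | YYYYYY[X]__   read X → write _, move →, go to A
A | YYYYYY_[_]_   read _ → write Y, move →, go to B
B | YYYYYY_Y[_]
The non-blank tape span at halt is YYYYYY_Y.

YYYYYY_Y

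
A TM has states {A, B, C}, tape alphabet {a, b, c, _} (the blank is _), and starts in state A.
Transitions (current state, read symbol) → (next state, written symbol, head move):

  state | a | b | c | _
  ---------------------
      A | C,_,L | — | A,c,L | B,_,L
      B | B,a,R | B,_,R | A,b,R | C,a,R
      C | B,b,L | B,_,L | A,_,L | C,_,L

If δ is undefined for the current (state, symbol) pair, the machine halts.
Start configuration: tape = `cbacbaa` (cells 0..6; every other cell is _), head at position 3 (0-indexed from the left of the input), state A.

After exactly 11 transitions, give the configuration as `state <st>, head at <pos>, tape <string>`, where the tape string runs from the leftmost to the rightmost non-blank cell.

state B, head at 0, tape a__cbaa

A | cba[c]baa   read c → write c, move L, go to A
A | cb[a]cbaa   read a → write _, move L, go to C
C | c[b]_cbaa   read b → write _, move L, go to B
B | [c]__cbaa   read c → write b, move R, go to A
A | b[_]_cbaa   read _ → write _, move L, go to B
B | [b]__cbaa   read b → write _, move R, go to B
B | _[_]_cbaa   read _ → write a, move R, go to C
C | _a[_]cbaa   read _ → write _, move L, go to C
C | _[a]_cbaa   read a → write b, move L, go to B
B | [_]b_cbaa   read _ → write a, move R, go to C
C | a[b]_cbaa   read b → write _, move L, go to B
B | [a]__cbaa
After 11 steps: state B, head at 0, tape a__cbaa.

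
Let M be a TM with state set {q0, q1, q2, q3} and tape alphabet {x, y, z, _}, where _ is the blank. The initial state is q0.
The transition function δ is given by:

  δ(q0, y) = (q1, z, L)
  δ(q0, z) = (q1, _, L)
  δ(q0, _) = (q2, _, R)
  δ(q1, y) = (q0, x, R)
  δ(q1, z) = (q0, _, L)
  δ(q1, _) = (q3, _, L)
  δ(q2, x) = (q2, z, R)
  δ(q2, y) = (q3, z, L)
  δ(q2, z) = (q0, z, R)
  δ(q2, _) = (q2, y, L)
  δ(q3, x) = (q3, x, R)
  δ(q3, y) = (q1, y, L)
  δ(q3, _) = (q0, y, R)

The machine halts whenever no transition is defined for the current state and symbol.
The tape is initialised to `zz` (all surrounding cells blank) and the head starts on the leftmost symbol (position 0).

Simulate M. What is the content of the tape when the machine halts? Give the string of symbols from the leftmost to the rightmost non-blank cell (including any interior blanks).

q0 | ___[z]z__   read z → write _, move L, go to q1
q1 | __[_]_z__   read _ → write _, move L, go to q3
q3 | _[_]__z__   read _ → write y, move R, go to q0
q0 | _y[_]_z__   read _ → write _, move R, go to q2
q2 | _y_[_]z__   read _ → write y, move L, go to q2
q2 | _y[_]yz__   read _ → write y, move L, go to q2
q2 | _[y]yyz__   read y → write z, move L, go to q3
q3 | [_]zyyz__   read _ → write y, move R, go to q0
q0 | y[z]yyz__   read z → write _, move L, go to q1
q1 | [y]_yyz__   read y → write x, move R, go to q0
q0 | x[_]yyz__   read _ → write _, move R, go to q2
q2 | x_[y]yz__   read y → write z, move L, go to q3
q3 | x[_]zyz__   read _ → write y, move R, go to q0
q0 | xy[z]yz__   read z → write _, move L, go to q1
q1 | x[y]_yz__   read y → write x, move R, go to q0
q0 | xx[_]yz__   read _ → write _, move R, go to q2
q2 | xx_[y]z__   read y → write z, move L, go to q3
q3 | xx[_]zz__   read _ → write y, move R, go to q0
q0 | xxy[z]z__   read z → write _, move L, go to q1
q1 | xx[y]_z__   read y → write x, move R, go to q0
q0 | xxx[_]z__   read _ → write _, move R, go to q2
q2 | xxx_[z]__   read z → write z, move R, go to q0
q0 | xxx_z[_]_   read _ → write _, move R, go to q2
q2 | xxx_z_[_]   read _ → write y, move L, go to q2
q2 | xxx_z[_]y   read _ → write y, move L, go to q2
q2 | xxx_[z]yy   read z → write z, move R, go to q0
q0 | xxx_z[y]y   read y → write z, move L, go to q1
q1 | xxx_[z]zy   read z → write _, move L, go to q0
q0 | xxx[_]_zy   read _ → write _, move R, go to q2
q2 | xxx_[_]zy   read _ → write y, move L, go to q2
q2 | xxx[_]yzy   read _ → write y, move L, go to q2
q2 | xx[x]yyzy   read x → write z, move R, go to q2
q2 | xxz[y]yzy   read y → write z, move L, go to q3
q3 | xx[z]zyzy
The non-blank tape span at halt is xxzzyzy.

xxzzyzy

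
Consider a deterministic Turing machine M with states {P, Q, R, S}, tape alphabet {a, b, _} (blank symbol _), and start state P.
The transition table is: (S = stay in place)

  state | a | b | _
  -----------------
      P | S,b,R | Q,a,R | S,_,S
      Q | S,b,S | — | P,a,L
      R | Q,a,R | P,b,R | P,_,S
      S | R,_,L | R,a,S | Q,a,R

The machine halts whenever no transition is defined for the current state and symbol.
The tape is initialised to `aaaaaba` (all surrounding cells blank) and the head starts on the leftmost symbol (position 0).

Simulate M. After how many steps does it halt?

P | [a]aaaaba   read a → write b, move R, go to S
S | b[a]aaaba   read a → write _, move L, go to R
R | [b]_aaaba   read b → write b, move R, go to P
P | b[_]aaaba   read _ → write _, move S, go to S
S | b[_]aaaba   read _ → write a, move R, go to Q
Q | ba[a]aaba   read a → write b, move S, go to S
S | ba[b]aaba   read b → write a, move S, go to R
R | ba[a]aaba   read a → write a, move R, go to Q
Q | baa[a]aba   read a → write b, move S, go to S
S | baa[b]aba   read b → write a, move S, go to R
R | baa[a]aba   read a → write a, move R, go to Q
Q | baaa[a]ba   read a → write b, move S, go to S
S | baaa[b]ba   read b → write a, move S, go to R
R | baaa[a]ba   read a → write a, move R, go to Q
Q | baaaa[b]a
M halts after 14 transitions.

14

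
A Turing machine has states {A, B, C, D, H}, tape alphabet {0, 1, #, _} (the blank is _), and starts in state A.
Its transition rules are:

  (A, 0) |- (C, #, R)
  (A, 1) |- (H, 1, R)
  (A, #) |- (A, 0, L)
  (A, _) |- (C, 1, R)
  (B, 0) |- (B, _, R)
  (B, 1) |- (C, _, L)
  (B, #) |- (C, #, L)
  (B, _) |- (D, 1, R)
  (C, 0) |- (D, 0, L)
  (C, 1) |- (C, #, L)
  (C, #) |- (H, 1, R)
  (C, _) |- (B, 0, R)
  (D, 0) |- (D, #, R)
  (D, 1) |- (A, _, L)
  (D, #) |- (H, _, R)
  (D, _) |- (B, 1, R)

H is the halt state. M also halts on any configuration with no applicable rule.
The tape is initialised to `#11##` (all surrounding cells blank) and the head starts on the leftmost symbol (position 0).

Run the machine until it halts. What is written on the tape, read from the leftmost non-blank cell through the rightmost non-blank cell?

state=A head=0 tape=__[#]11##   (A,#)→(A,0,L)
state=A head=-1 tape=_[_]011##   (A,_)→(C,1,R)
state=C head=0 tape=_1[0]11##   (C,0)→(D,0,L)
state=D head=-1 tape=_[1]011##   (D,1)→(A,_,L)
state=A head=-2 tape=[_]_011##   (A,_)→(C,1,R)
state=C head=-1 tape=1[_]011##   (C,_)→(B,0,R)
state=B head=0 tape=10[0]11##   (B,0)→(B,_,R)
state=B head=1 tape=10_[1]1##   (B,1)→(C,_,L)
state=C head=0 tape=10[_]_1##   (C,_)→(B,0,R)
state=B head=1 tape=100[_]1##   (B,_)→(D,1,R)
state=D head=2 tape=1001[1]##   (D,1)→(A,_,L)
state=A head=1 tape=100[1]_##   (A,1)→(H,1,R)
state=H head=2 tape=1001[_]##
The non-blank tape span at halt is 1001_##.

1001_##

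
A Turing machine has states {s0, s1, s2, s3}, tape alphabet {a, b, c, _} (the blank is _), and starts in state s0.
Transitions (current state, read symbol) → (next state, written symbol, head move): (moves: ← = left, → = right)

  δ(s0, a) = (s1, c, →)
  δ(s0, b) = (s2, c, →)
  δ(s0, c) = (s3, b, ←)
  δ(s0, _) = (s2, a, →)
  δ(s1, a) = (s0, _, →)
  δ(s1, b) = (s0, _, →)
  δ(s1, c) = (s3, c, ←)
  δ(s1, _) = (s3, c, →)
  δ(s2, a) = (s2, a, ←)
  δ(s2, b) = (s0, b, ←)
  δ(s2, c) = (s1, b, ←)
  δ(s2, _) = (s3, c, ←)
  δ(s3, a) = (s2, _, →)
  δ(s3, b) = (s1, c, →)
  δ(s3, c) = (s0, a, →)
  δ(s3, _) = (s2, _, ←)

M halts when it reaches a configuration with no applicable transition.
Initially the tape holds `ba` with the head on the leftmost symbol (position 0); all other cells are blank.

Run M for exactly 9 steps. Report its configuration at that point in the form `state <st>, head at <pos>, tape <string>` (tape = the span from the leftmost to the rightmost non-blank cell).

state s2, head at 3, tape cc__c

s0 | _[b]a__   read b → write c, move →, go to s2
s2 | _c[a]__   read a → write a, move ←, go to s2
s2 | _[c]a__   read c → write b, move ←, go to s1
s1 | [_]ba__   read _ → write c, move →, go to s3
s3 | c[b]a__   read b → write c, move →, go to s1
s1 | cc[a]__   read a → write _, move →, go to s0
s0 | cc_[_]_   read _ → write a, move →, go to s2
s2 | cc_a[_]   read _ → write c, move ←, go to s3
s3 | cc_[a]c   read a → write _, move →, go to s2
s2 | cc__[c]
After 9 steps: state s2, head at 3, tape cc__c.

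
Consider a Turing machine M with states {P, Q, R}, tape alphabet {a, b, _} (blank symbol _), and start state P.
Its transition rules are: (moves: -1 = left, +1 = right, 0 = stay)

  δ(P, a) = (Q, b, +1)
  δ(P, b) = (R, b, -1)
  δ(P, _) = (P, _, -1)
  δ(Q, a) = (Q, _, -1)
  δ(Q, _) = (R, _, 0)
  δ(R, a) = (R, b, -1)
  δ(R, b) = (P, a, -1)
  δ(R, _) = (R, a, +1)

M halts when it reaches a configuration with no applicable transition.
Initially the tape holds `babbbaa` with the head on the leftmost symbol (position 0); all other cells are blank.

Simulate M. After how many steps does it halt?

P | _[b]abbbaa   read b → write b, move -1, go to R
R | [_]babbbaa   read _ → write a, move +1, go to R
R | a[b]abbbaa   read b → write a, move -1, go to P
P | [a]aabbbaa   read a → write b, move +1, go to Q
Q | b[a]abbbaa   read a → write _, move -1, go to Q
Q | [b]_abbbaa
M halts after 5 transitions.

5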